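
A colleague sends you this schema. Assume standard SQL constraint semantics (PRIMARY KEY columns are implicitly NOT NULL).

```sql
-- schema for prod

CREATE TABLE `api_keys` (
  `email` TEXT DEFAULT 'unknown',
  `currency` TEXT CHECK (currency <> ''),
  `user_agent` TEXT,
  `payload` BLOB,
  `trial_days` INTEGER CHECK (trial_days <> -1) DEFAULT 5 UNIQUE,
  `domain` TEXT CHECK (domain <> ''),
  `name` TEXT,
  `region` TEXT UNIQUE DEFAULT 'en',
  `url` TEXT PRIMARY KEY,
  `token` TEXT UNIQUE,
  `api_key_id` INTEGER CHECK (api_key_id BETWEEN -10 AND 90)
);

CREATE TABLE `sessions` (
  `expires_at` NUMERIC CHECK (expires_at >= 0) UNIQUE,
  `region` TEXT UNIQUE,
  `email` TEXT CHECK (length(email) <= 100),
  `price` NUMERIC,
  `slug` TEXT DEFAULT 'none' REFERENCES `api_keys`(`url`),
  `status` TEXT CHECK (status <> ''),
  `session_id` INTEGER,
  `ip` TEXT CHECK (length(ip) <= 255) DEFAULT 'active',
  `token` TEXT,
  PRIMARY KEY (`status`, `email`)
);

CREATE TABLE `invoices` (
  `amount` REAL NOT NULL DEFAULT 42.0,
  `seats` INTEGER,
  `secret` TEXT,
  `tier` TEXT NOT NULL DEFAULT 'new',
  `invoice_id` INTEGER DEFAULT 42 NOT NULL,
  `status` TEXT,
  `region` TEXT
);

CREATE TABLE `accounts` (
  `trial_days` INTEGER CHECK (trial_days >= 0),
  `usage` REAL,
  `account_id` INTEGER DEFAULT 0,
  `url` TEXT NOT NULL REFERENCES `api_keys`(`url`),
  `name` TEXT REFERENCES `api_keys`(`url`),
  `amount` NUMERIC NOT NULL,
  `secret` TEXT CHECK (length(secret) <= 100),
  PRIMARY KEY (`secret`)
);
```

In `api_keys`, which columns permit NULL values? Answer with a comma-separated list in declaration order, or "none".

- email: DEFAULT only fills an omitted column; an explicit NULL is still allowed → nullable.
- currency: CHECK does not forbid NULL (a CHECK constraint passes when its expression is NULL) → nullable.
- user_agent: no NOT NULL constraint applies → nullable.
- payload: no NOT NULL constraint applies → nullable.
- trial_days: CHECK does not forbid NULL (a CHECK constraint passes when its expression is NULL) → nullable.
- domain: CHECK does not forbid NULL (a CHECK constraint passes when its expression is NULL) → nullable.
- name: no NOT NULL constraint applies → nullable.
- region: UNIQUE does not imply NOT NULL → nullable.
- url: part of the PRIMARY KEY, which implies NOT NULL → not nullable.
- token: UNIQUE does not imply NOT NULL → nullable.
- api_key_id: CHECK does not forbid NULL (a CHECK constraint passes when its expression is NULL) → nullable.

email, currency, user_agent, payload, trial_days, domain, name, region, token, api_key_id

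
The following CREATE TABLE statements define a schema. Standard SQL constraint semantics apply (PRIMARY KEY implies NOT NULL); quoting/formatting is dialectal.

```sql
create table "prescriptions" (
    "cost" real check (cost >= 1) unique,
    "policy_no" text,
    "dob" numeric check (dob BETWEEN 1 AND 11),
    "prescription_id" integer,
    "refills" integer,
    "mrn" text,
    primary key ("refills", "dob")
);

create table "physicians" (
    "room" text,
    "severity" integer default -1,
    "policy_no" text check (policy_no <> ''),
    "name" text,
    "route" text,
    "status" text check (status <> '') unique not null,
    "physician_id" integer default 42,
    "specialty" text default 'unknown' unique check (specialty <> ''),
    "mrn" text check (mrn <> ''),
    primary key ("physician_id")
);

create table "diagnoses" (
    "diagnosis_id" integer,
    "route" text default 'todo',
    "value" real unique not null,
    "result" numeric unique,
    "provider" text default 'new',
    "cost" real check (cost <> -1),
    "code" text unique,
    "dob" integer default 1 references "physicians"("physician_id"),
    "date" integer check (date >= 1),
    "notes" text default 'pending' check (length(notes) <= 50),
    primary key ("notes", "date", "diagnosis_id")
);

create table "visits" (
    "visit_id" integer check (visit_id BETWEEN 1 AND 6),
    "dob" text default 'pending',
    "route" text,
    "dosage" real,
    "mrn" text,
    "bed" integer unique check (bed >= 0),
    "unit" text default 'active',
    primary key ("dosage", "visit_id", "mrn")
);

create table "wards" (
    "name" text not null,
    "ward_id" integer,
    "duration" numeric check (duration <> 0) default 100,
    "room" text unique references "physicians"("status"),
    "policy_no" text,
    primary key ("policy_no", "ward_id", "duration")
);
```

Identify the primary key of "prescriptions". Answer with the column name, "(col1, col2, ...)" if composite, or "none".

A table-level PRIMARY KEY clause names 2 columns: refills, dob.
This is a composite key — the combination is unique, not each column individually.

(refills, dob)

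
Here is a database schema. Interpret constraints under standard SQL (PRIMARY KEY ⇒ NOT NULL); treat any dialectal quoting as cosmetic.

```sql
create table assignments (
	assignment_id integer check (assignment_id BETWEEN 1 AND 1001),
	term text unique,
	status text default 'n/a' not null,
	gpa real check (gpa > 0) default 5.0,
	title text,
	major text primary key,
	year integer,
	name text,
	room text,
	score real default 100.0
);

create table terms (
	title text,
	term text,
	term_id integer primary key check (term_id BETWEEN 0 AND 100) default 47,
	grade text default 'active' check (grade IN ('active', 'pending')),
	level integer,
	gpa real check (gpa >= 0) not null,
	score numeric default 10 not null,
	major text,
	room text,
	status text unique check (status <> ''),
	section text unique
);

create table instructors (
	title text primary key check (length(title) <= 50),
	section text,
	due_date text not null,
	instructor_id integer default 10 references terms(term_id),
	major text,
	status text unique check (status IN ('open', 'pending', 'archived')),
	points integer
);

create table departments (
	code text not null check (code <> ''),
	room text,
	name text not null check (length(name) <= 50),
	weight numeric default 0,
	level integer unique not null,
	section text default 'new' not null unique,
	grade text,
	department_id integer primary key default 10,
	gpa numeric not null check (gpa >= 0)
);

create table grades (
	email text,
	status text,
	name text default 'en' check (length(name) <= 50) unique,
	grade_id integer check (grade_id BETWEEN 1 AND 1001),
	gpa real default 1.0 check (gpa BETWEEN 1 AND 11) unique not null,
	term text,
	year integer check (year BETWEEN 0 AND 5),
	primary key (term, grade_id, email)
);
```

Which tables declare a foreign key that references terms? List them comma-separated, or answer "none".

instructors

- instructors.instructor_id references terms(term_id).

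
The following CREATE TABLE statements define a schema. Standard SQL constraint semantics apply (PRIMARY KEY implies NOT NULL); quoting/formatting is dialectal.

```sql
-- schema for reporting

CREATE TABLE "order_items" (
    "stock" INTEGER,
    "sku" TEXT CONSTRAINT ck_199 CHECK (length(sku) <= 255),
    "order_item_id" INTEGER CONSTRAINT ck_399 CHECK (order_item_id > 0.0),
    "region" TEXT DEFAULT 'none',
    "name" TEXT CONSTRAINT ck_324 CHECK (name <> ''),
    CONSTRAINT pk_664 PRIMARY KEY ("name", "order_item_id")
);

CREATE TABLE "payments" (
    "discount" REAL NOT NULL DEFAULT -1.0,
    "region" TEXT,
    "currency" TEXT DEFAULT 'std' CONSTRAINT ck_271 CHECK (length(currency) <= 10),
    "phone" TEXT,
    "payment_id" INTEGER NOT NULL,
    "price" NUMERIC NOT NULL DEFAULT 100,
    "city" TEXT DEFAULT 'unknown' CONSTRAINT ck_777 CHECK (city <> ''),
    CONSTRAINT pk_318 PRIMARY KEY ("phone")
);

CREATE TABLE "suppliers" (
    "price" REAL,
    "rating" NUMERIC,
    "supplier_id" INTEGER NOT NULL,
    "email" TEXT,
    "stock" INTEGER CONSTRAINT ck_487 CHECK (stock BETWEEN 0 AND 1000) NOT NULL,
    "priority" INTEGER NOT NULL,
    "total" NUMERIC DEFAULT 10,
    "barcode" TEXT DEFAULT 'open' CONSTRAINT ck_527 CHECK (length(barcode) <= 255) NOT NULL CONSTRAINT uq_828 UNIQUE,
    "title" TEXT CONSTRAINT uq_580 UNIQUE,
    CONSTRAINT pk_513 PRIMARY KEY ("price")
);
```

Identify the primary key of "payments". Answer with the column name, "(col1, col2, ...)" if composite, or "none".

phone is declared PRIMARY KEY as a table-level PRIMARY KEY clause.

phone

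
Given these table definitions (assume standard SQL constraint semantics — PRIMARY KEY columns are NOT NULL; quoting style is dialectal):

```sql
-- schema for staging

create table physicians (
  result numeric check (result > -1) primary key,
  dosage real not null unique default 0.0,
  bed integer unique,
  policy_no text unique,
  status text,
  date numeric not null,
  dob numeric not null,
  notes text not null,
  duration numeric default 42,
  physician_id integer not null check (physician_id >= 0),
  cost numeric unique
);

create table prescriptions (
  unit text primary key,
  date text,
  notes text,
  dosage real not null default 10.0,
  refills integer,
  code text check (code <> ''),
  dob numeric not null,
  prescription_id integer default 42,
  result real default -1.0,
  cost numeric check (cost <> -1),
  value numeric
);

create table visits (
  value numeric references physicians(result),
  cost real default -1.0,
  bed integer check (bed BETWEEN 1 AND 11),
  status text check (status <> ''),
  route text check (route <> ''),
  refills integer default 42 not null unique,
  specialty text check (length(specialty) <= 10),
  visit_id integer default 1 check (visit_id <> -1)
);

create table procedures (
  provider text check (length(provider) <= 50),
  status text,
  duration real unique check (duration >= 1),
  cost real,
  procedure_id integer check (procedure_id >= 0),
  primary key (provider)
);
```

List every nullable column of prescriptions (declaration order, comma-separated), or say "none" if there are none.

- unit: part of the PRIMARY KEY, which implies NOT NULL → not nullable.
- date: no NOT NULL constraint applies → nullable.
- notes: no NOT NULL constraint applies → nullable.
- dosage: declared NOT NULL → not nullable.
- refills: no NOT NULL constraint applies → nullable.
- code: CHECK does not forbid NULL (a CHECK constraint passes when its expression is NULL) → nullable.
- dob: declared NOT NULL → not nullable.
- prescription_id: DEFAULT only fills an omitted column; an explicit NULL is still allowed → nullable.
- result: DEFAULT only fills an omitted column; an explicit NULL is still allowed → nullable.
- cost: CHECK does not forbid NULL (a CHECK constraint passes when its expression is NULL) → nullable.
- value: no NOT NULL constraint applies → nullable.

date, notes, refills, code, prescription_id, result, cost, value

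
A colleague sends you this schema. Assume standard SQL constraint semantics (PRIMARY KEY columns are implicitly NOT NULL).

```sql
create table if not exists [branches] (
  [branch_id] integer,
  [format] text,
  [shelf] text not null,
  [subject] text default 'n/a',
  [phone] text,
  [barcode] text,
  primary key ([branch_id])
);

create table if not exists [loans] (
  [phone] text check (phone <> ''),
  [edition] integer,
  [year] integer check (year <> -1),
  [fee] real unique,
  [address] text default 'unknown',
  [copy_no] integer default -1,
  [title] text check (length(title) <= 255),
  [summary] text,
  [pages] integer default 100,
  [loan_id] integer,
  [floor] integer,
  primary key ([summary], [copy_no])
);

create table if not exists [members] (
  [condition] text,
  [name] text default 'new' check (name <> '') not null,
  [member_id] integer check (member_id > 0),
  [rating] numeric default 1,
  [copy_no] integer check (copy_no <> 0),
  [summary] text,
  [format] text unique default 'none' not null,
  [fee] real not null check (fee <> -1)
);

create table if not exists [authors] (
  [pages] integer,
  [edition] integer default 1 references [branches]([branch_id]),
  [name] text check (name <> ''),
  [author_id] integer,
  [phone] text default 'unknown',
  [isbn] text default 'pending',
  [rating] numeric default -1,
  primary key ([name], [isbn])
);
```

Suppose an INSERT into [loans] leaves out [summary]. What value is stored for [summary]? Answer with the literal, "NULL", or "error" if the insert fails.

error

summary has no DEFAULT clause.
Omitting it would insert NULL, but it is part of the PRIMARY KEY, so the INSERT fails.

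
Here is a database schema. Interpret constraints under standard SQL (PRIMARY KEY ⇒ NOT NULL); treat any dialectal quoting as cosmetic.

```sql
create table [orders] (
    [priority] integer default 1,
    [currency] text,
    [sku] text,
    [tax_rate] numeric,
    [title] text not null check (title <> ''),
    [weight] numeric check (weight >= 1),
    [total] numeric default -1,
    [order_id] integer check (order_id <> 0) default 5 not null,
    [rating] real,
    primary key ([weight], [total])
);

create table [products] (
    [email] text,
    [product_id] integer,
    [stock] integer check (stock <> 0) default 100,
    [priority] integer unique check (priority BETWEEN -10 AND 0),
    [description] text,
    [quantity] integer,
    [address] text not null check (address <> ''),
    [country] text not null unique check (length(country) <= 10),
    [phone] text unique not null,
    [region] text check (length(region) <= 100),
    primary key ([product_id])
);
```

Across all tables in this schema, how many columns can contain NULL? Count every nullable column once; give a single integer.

orders: 5 nullable (priority, currency, sku, tax_rate, rating — PK (weight, total) and explicit NOT NULL columns excluded).
products: 6 nullable (email, stock, priority, description, quantity, region — PK (product_id) and explicit NOT NULL columns excluded).
Total: 5 + 6 = 11.

11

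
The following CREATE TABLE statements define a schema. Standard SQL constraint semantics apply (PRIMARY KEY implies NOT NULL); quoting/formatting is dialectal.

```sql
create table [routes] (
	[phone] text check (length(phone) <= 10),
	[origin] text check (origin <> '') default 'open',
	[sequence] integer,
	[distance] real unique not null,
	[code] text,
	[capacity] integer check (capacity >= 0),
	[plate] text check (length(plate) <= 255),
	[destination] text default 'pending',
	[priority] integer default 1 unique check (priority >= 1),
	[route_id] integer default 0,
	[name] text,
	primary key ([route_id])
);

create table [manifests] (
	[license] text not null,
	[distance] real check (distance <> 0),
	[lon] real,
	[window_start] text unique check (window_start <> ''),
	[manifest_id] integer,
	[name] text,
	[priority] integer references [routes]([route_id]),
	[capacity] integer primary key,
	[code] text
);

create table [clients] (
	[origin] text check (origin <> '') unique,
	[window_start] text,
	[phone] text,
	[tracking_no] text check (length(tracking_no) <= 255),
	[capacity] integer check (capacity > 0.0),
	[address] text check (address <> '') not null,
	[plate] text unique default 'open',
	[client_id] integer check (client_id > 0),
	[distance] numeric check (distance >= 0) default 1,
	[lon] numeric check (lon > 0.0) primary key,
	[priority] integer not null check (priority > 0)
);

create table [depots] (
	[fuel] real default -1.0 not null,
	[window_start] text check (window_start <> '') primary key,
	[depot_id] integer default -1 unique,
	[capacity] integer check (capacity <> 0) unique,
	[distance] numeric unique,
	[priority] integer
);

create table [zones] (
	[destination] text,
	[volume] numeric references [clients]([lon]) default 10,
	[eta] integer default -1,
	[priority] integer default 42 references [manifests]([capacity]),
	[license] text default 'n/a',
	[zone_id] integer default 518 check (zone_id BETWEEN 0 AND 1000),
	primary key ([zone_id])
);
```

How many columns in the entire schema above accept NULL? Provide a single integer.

33

routes: 9 nullable (phone, origin, sequence, code, capacity, plate, destination, priority, name — PK (route_id) and explicit NOT NULL columns excluded).
manifests: 7 nullable (distance, lon, window_start, manifest_id, name, priority, code — PK (capacity) and explicit NOT NULL columns excluded).
clients: 8 nullable (origin, window_start, phone, tracking_no, capacity, plate, client_id, distance — PK (lon) and explicit NOT NULL columns excluded).
depots: 4 nullable (depot_id, capacity, distance, priority — PK (window_start) and explicit NOT NULL columns excluded).
zones: 5 nullable (destination, volume, eta, priority, license — PK (zone_id) and explicit NOT NULL columns excluded).
Total: 9 + 7 + 8 + 4 + 5 = 33.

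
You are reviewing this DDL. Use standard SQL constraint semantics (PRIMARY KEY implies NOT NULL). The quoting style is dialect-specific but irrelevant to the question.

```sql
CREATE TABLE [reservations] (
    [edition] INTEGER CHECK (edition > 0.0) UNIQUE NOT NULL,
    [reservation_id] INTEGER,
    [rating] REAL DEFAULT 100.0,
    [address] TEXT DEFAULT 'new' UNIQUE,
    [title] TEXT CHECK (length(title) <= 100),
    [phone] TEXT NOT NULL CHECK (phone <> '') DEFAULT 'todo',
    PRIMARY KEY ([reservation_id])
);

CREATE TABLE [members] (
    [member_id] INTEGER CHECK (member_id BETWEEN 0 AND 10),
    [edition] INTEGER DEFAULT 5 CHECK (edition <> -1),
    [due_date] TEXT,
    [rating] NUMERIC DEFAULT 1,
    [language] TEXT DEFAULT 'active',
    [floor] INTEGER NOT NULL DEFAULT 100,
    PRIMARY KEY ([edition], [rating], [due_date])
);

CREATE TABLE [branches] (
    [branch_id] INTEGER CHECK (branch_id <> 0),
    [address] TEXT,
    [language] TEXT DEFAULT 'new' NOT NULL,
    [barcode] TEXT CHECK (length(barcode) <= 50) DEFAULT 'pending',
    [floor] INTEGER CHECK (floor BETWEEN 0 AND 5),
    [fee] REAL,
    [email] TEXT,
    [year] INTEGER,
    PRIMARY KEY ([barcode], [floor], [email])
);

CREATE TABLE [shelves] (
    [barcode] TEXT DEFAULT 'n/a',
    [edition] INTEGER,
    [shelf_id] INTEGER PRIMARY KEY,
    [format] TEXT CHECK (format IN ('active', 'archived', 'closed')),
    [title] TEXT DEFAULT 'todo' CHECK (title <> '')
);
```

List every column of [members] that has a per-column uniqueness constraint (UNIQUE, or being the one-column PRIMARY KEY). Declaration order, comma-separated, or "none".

none

- member_id: no UNIQUE or single-column PK constraint.
- edition: part of a composite PRIMARY KEY — only the tuple is unique, not this column on its own.
- due_date: part of a composite PRIMARY KEY — only the tuple is unique, not this column on its own.
- rating: part of a composite PRIMARY KEY — only the tuple is unique, not this column on its own.
- language: no UNIQUE or single-column PK constraint.
- floor: no UNIQUE or single-column PK constraint.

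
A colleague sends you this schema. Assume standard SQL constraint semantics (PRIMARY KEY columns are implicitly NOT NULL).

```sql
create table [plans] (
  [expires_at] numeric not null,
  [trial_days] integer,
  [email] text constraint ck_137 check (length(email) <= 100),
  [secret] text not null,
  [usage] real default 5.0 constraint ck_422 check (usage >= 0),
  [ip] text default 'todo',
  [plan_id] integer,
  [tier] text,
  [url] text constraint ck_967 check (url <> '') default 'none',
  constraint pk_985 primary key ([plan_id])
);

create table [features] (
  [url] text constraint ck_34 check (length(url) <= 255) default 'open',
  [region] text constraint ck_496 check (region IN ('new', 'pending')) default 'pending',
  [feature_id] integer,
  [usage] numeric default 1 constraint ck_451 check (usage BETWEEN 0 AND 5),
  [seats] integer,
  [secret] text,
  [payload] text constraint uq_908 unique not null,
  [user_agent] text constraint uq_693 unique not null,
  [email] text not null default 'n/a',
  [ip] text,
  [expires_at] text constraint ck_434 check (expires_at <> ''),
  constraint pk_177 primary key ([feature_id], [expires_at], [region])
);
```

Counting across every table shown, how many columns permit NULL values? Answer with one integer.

11

plans: 6 nullable (trial_days, email, usage, ip, tier, url — PK (plan_id) and explicit NOT NULL columns excluded).
features: 5 nullable (url, usage, seats, secret, ip — PK (feature_id, expires_at, region) and explicit NOT NULL columns excluded).
Total: 6 + 5 = 11.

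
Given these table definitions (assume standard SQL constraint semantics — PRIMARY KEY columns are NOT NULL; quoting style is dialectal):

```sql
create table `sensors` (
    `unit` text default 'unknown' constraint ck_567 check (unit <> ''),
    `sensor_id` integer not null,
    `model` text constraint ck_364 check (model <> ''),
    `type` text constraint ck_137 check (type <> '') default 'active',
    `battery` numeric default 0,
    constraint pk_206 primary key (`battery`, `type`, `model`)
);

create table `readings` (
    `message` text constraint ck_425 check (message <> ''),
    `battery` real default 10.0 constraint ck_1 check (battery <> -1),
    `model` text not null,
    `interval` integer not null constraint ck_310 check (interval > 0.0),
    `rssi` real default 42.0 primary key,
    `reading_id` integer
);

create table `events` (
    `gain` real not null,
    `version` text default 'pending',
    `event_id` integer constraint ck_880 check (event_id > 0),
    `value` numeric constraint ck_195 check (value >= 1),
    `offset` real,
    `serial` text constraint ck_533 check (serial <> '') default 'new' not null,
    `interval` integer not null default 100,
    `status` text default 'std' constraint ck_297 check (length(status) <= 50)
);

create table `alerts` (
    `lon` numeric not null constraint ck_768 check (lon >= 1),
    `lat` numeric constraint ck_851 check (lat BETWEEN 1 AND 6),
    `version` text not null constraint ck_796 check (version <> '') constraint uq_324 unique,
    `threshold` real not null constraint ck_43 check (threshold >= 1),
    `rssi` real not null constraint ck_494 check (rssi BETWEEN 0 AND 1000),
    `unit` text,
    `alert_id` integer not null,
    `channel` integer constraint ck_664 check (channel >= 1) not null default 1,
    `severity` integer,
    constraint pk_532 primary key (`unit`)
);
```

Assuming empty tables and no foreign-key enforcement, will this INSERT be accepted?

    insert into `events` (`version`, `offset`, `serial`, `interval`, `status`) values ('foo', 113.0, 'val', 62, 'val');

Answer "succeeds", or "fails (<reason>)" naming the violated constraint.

gain is omitted from the column list and has no DEFAULT, so it would receive NULL.
But gain is declared NOT NULL.

fails (NOT NULL on gain)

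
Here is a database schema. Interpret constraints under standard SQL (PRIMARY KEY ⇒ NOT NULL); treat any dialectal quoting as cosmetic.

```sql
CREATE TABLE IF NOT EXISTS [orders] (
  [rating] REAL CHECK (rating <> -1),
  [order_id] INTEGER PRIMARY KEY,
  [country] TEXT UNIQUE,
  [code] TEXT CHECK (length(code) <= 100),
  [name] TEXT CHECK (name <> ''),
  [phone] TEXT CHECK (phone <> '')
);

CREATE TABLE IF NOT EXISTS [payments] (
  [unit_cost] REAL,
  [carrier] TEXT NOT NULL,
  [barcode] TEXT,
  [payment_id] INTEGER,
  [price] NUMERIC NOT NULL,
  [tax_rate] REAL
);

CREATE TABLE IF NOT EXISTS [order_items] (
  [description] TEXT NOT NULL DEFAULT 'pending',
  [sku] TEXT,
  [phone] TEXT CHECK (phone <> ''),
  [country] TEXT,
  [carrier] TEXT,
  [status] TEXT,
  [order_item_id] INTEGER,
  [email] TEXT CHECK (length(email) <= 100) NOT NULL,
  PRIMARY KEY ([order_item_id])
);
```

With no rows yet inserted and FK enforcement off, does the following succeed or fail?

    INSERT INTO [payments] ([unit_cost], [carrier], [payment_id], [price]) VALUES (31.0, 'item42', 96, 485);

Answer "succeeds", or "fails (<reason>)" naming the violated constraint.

NOT NULL columns: carrier is supplied; price is supplied.
No constraint is violated.

succeeds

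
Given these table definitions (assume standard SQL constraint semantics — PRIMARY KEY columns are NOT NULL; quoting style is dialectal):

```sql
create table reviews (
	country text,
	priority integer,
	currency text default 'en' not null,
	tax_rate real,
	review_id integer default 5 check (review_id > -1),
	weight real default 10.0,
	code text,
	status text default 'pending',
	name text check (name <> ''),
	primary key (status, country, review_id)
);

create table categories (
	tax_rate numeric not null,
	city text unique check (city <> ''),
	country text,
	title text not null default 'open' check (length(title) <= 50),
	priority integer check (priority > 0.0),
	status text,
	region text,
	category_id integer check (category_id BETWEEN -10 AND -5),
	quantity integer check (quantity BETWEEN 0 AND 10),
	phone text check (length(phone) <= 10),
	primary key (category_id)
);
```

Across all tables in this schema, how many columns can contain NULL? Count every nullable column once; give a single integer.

reviews: 5 nullable (priority, tax_rate, weight, code, name — PK (status, country, review_id) and explicit NOT NULL columns excluded).
categories: 7 nullable (city, country, priority, status, region, quantity, phone — PK (category_id) and explicit NOT NULL columns excluded).
Total: 5 + 7 = 12.

12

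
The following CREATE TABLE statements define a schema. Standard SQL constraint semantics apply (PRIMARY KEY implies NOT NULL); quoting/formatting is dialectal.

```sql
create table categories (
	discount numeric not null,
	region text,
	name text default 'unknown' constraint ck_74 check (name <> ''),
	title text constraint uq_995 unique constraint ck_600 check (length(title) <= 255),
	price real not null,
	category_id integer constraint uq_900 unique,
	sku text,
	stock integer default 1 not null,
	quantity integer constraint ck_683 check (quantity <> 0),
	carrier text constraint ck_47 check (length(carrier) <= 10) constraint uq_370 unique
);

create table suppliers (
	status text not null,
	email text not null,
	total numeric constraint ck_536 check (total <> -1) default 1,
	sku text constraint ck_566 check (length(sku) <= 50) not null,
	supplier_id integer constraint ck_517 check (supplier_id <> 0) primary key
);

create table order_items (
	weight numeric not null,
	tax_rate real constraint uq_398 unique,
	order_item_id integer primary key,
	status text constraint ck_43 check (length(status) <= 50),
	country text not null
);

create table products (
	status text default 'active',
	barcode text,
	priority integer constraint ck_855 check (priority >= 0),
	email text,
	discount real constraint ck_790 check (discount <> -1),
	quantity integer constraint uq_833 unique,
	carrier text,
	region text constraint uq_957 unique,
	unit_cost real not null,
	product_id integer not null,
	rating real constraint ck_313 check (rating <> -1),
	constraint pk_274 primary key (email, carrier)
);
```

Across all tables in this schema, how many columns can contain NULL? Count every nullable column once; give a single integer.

17

categories: 7 nullable (region, name, title, category_id, sku, quantity, carrier — PK none and explicit NOT NULL columns excluded).
suppliers: 1 nullable (total — PK (supplier_id) and explicit NOT NULL columns excluded).
order_items: 2 nullable (tax_rate, status — PK (order_item_id) and explicit NOT NULL columns excluded).
products: 7 nullable (status, barcode, priority, discount, quantity, region, rating — PK (email, carrier) and explicit NOT NULL columns excluded).
Total: 7 + 1 + 2 + 7 = 17.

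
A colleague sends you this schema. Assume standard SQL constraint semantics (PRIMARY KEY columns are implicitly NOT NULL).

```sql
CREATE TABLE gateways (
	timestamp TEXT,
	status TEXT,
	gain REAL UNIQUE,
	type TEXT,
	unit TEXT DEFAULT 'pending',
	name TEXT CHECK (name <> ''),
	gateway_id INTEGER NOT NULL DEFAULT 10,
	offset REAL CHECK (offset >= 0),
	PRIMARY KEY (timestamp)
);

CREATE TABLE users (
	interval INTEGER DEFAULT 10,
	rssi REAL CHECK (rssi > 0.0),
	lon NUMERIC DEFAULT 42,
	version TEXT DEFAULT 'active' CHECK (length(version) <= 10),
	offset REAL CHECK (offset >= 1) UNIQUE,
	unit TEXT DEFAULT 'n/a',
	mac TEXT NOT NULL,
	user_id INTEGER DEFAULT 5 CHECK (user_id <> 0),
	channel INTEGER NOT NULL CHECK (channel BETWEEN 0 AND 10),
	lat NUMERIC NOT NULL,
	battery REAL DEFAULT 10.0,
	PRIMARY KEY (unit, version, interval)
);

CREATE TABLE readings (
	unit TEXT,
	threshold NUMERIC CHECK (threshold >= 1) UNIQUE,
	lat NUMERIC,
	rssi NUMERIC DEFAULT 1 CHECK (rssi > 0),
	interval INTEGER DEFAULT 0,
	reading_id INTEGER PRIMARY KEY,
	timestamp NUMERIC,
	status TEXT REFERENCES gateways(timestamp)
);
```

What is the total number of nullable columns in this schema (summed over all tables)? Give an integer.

gateways: 6 nullable (status, gain, type, unit, name, offset — PK (timestamp) and explicit NOT NULL columns excluded).
users: 5 nullable (rssi, lon, offset, user_id, battery — PK (unit, version, interval) and explicit NOT NULL columns excluded).
readings: 7 nullable (unit, threshold, lat, rssi, interval, timestamp, status — PK (reading_id) and explicit NOT NULL columns excluded).
Total: 6 + 5 + 7 = 18.

18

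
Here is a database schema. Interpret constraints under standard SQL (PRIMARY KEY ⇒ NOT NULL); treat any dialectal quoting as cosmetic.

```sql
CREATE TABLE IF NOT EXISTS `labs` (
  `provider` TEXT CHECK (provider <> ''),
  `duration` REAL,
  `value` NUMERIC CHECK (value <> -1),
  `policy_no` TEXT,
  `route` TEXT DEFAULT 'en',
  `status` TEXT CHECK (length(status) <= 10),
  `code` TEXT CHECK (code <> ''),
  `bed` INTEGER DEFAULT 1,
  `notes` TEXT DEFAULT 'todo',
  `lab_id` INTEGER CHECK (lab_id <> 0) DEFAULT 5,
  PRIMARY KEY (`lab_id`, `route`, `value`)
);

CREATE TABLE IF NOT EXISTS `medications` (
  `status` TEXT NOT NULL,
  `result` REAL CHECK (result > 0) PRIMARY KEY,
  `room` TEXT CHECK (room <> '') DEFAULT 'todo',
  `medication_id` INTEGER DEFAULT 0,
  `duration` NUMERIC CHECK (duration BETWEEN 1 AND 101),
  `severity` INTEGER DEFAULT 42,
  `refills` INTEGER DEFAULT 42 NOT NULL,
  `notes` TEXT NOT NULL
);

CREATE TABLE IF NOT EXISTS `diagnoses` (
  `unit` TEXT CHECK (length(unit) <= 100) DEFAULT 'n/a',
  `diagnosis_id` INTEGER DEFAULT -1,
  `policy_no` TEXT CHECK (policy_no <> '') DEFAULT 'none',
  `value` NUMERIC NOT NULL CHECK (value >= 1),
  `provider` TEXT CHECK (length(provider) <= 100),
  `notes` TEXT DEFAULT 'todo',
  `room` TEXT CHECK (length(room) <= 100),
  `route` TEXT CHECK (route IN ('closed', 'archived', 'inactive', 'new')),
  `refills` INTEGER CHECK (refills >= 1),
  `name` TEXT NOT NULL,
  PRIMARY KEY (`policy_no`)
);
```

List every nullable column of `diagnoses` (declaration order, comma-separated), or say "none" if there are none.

unit, diagnosis_id, provider, notes, room, route, refills

- unit: CHECK does not forbid NULL (a CHECK constraint passes when its expression is NULL) → nullable.
- diagnosis_id: DEFAULT only fills an omitted column; an explicit NULL is still allowed → nullable.
- policy_no: part of the PRIMARY KEY, which implies NOT NULL → not nullable.
- value: declared NOT NULL → not nullable.
- provider: CHECK does not forbid NULL (a CHECK constraint passes when its expression is NULL) → nullable.
- notes: DEFAULT only fills an omitted column; an explicit NULL is still allowed → nullable.
- room: CHECK does not forbid NULL (a CHECK constraint passes when its expression is NULL) → nullable.
- route: CHECK does not forbid NULL (a CHECK constraint passes when its expression is NULL) → nullable.
- refills: CHECK does not forbid NULL (a CHECK constraint passes when its expression is NULL) → nullable.
- name: declared NOT NULL → not nullable.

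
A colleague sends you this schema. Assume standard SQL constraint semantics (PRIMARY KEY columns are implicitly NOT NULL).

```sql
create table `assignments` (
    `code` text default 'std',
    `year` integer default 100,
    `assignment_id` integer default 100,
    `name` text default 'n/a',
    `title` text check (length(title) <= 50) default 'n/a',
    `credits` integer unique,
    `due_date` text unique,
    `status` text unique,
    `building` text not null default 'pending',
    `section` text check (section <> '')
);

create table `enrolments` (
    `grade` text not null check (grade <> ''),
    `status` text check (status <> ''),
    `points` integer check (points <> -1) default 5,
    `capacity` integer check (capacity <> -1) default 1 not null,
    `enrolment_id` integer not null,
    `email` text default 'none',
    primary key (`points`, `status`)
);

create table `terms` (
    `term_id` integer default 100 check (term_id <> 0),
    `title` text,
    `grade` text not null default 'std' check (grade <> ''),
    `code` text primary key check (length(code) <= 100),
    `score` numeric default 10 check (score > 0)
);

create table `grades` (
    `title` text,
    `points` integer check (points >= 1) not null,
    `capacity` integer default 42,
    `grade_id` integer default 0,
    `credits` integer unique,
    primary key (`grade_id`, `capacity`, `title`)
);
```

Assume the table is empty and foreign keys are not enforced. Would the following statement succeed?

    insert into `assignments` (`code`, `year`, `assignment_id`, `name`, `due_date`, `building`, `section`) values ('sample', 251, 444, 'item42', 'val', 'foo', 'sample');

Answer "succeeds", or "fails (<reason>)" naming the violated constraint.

NOT NULL columns: building is supplied.
CHECK constraints: 'sample' satisfies (section <> '').
No constraint is violated.

succeeds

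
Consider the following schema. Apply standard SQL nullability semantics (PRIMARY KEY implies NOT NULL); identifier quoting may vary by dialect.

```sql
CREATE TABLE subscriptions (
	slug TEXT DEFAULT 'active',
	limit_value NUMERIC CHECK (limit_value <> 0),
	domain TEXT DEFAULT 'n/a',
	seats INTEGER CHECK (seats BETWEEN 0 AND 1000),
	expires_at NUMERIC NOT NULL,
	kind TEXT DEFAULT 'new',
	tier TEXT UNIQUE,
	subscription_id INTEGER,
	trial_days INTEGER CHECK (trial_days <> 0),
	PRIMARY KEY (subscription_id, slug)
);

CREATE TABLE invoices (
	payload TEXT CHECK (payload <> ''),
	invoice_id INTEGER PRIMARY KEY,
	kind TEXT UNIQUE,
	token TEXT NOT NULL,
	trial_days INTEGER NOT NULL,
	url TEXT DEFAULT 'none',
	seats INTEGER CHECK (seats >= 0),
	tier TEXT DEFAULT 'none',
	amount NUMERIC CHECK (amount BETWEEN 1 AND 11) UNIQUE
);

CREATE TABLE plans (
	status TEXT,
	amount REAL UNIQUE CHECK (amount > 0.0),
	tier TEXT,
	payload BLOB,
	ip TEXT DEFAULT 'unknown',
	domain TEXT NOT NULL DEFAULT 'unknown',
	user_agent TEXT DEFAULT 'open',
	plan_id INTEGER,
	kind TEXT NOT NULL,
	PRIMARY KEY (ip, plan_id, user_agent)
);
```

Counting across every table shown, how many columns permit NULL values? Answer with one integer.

subscriptions: 6 nullable (limit_value, domain, seats, kind, tier, trial_days — PK (subscription_id, slug) and explicit NOT NULL columns excluded).
invoices: 6 nullable (payload, kind, url, seats, tier, amount — PK (invoice_id) and explicit NOT NULL columns excluded).
plans: 4 nullable (status, amount, tier, payload — PK (ip, plan_id, user_agent) and explicit NOT NULL columns excluded).
Total: 6 + 6 + 4 = 16.

16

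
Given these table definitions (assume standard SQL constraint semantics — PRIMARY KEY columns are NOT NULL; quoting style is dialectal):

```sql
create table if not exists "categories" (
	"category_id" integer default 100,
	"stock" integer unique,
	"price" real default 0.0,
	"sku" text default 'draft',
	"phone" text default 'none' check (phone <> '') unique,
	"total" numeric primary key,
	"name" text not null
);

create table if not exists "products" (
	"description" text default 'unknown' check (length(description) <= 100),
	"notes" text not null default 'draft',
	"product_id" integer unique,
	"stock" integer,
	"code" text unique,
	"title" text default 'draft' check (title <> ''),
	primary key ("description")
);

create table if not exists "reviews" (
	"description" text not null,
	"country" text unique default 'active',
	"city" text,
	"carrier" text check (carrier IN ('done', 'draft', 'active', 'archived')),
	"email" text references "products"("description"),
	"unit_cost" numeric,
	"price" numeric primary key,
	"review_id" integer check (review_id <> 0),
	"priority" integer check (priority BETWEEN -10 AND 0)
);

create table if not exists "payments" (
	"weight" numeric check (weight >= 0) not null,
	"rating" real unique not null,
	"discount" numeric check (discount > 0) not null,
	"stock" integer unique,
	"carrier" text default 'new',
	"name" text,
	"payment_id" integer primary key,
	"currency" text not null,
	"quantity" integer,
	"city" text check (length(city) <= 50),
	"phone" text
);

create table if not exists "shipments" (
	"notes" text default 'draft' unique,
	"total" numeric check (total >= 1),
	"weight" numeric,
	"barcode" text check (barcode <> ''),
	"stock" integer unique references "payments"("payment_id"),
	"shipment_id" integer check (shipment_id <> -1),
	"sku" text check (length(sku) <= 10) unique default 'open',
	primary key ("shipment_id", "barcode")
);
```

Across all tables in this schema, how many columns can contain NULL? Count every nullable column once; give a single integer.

27

categories: 5 nullable (category_id, stock, price, sku, phone — PK (total) and explicit NOT NULL columns excluded).
products: 4 nullable (product_id, stock, code, title — PK (description) and explicit NOT NULL columns excluded).
reviews: 7 nullable (country, city, carrier, email, unit_cost, review_id, priority — PK (price) and explicit NOT NULL columns excluded).
payments: 6 nullable (stock, carrier, name, quantity, city, phone — PK (payment_id) and explicit NOT NULL columns excluded).
shipments: 5 nullable (notes, total, weight, stock, sku — PK (shipment_id, barcode) and explicit NOT NULL columns excluded).
Total: 5 + 4 + 7 + 6 + 5 = 27.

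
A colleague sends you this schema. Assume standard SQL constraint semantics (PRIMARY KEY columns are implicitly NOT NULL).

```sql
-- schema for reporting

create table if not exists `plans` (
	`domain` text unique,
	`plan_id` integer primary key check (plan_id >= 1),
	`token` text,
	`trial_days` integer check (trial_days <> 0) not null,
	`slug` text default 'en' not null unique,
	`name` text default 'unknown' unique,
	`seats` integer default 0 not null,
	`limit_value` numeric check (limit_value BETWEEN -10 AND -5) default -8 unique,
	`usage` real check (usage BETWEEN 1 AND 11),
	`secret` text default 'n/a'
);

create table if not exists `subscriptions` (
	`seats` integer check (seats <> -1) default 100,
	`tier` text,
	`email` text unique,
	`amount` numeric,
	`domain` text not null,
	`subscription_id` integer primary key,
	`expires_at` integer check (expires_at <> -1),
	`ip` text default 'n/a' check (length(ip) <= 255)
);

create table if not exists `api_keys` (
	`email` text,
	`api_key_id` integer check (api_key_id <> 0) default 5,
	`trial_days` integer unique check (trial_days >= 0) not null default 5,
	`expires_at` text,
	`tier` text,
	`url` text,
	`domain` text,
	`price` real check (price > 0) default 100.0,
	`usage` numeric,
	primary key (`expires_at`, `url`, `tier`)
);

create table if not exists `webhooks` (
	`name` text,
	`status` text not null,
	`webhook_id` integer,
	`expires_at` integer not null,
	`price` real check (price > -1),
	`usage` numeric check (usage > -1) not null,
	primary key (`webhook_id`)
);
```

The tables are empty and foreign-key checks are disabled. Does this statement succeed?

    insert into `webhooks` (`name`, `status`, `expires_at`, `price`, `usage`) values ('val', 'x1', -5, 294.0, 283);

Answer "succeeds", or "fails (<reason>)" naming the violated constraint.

fails (NOT NULL on webhook_id)

webhook_id is omitted from the column list and has no DEFAULT, so it would receive NULL.
But webhook_id is part of the PRIMARY KEY (implied NOT NULL).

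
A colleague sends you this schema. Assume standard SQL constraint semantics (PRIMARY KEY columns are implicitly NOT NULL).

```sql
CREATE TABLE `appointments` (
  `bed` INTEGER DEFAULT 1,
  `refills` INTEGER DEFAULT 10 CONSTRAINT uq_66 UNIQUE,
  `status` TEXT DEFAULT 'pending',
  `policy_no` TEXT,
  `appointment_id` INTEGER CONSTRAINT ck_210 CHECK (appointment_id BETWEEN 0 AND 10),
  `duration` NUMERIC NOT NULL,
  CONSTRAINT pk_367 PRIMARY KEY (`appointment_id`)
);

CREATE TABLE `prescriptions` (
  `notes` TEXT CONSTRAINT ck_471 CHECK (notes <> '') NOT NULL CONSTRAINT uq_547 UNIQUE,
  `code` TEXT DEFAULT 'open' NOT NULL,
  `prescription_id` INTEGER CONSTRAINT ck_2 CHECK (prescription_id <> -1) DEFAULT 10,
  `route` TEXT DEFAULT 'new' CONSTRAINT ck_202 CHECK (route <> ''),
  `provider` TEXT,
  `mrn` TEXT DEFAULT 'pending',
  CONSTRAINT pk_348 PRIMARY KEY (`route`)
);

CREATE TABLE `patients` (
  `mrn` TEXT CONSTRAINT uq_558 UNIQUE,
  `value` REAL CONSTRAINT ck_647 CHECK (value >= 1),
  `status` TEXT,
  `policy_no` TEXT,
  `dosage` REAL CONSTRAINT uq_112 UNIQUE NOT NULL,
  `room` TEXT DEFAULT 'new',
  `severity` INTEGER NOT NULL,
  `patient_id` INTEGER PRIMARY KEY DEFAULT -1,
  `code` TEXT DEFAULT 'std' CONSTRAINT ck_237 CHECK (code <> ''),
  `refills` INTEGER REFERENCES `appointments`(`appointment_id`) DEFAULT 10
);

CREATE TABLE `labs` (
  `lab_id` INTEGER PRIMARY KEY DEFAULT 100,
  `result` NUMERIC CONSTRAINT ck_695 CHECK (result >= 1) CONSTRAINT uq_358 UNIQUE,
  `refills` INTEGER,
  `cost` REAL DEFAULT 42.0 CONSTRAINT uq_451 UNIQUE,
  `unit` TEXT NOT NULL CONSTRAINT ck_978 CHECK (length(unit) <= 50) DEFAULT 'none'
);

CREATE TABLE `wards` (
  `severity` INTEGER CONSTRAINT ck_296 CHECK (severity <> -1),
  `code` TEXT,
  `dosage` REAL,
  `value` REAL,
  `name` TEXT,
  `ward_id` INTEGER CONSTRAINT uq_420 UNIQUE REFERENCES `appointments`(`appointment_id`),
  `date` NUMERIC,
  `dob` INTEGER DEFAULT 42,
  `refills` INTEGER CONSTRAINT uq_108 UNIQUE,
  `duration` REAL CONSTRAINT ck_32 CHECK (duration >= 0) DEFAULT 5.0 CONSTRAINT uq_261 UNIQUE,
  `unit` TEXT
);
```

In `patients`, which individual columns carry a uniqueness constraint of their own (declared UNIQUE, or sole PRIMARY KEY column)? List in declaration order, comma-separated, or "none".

mrn, dosage, patient_id

- mrn: declared UNIQUE → unique.
- value: no UNIQUE or single-column PK constraint.
- status: no UNIQUE or single-column PK constraint.
- policy_no: no UNIQUE or single-column PK constraint.
- dosage: declared UNIQUE → unique.
- room: no UNIQUE or single-column PK constraint.
- severity: no UNIQUE or single-column PK constraint.
- patient_id: single-column PRIMARY KEY → unique.
- code: no UNIQUE or single-column PK constraint.
- refills: no UNIQUE or single-column PK constraint.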